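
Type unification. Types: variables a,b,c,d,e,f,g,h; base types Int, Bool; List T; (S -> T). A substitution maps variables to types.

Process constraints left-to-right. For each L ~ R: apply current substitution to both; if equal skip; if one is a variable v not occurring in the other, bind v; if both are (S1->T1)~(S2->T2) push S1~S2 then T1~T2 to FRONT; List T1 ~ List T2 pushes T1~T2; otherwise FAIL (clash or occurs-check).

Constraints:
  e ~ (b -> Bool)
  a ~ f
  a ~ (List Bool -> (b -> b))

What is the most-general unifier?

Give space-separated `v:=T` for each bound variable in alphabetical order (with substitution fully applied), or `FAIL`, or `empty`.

Answer: a:=(List Bool -> (b -> b)) e:=(b -> Bool) f:=(List Bool -> (b -> b))

Derivation:
step 1: unify e ~ (b -> Bool)  [subst: {-} | 2 pending]
  bind e := (b -> Bool)
step 2: unify a ~ f  [subst: {e:=(b -> Bool)} | 1 pending]
  bind a := f
step 3: unify f ~ (List Bool -> (b -> b))  [subst: {e:=(b -> Bool), a:=f} | 0 pending]
  bind f := (List Bool -> (b -> b))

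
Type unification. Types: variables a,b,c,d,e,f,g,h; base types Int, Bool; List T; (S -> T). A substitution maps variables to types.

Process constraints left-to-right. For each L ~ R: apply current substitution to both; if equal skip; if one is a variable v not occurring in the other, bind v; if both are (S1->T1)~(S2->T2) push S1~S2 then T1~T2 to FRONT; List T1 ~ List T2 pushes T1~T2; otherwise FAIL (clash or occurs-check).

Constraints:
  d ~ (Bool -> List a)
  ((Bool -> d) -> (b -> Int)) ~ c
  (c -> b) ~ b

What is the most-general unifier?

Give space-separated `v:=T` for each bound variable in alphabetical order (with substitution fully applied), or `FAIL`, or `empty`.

step 1: unify d ~ (Bool -> List a)  [subst: {-} | 2 pending]
  bind d := (Bool -> List a)
step 2: unify ((Bool -> (Bool -> List a)) -> (b -> Int)) ~ c  [subst: {d:=(Bool -> List a)} | 1 pending]
  bind c := ((Bool -> (Bool -> List a)) -> (b -> Int))
step 3: unify (((Bool -> (Bool -> List a)) -> (b -> Int)) -> b) ~ b  [subst: {d:=(Bool -> List a), c:=((Bool -> (Bool -> List a)) -> (b -> Int))} | 0 pending]
  occurs-check fail

Answer: FAIL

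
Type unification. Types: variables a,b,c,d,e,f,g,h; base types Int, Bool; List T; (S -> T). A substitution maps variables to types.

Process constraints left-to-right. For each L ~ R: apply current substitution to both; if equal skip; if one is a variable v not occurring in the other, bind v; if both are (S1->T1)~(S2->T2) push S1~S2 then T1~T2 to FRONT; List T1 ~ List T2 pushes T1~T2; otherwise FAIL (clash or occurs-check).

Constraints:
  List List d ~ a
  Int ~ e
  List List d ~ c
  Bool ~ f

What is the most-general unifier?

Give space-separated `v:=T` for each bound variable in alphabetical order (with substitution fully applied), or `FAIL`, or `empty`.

step 1: unify List List d ~ a  [subst: {-} | 3 pending]
  bind a := List List d
step 2: unify Int ~ e  [subst: {a:=List List d} | 2 pending]
  bind e := Int
step 3: unify List List d ~ c  [subst: {a:=List List d, e:=Int} | 1 pending]
  bind c := List List d
step 4: unify Bool ~ f  [subst: {a:=List List d, e:=Int, c:=List List d} | 0 pending]
  bind f := Bool

Answer: a:=List List d c:=List List d e:=Int f:=Bool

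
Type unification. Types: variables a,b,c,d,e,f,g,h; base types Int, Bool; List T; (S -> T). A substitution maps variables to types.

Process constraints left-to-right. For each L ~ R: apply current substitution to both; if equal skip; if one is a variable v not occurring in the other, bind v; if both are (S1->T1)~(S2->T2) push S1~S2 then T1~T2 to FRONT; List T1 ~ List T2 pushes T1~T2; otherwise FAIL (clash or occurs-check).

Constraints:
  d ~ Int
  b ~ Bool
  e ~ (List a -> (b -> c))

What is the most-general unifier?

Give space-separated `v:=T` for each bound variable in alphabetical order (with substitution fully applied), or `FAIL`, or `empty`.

step 1: unify d ~ Int  [subst: {-} | 2 pending]
  bind d := Int
step 2: unify b ~ Bool  [subst: {d:=Int} | 1 pending]
  bind b := Bool
step 3: unify e ~ (List a -> (Bool -> c))  [subst: {d:=Int, b:=Bool} | 0 pending]
  bind e := (List a -> (Bool -> c))

Answer: b:=Bool d:=Int e:=(List a -> (Bool -> c))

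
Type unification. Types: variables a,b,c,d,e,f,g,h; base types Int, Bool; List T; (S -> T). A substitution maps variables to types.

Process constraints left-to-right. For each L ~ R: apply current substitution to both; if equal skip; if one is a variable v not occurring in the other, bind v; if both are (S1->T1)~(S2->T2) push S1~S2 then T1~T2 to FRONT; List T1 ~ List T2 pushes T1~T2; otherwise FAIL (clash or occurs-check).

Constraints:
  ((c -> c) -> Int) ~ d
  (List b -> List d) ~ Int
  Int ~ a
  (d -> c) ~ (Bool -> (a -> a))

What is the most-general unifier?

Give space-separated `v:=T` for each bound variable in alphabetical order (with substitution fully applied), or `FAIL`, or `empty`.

step 1: unify ((c -> c) -> Int) ~ d  [subst: {-} | 3 pending]
  bind d := ((c -> c) -> Int)
step 2: unify (List b -> List ((c -> c) -> Int)) ~ Int  [subst: {d:=((c -> c) -> Int)} | 2 pending]
  clash: (List b -> List ((c -> c) -> Int)) vs Int

Answer: FAIL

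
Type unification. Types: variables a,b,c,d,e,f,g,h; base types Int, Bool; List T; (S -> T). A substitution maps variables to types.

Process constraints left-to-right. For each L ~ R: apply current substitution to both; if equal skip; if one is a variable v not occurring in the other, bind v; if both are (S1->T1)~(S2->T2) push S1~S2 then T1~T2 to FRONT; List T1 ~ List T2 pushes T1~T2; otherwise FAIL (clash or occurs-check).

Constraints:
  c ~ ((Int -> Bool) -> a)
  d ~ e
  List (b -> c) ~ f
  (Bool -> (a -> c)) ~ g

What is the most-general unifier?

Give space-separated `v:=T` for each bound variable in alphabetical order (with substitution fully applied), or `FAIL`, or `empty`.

step 1: unify c ~ ((Int -> Bool) -> a)  [subst: {-} | 3 pending]
  bind c := ((Int -> Bool) -> a)
step 2: unify d ~ e  [subst: {c:=((Int -> Bool) -> a)} | 2 pending]
  bind d := e
step 3: unify List (b -> ((Int -> Bool) -> a)) ~ f  [subst: {c:=((Int -> Bool) -> a), d:=e} | 1 pending]
  bind f := List (b -> ((Int -> Bool) -> a))
step 4: unify (Bool -> (a -> ((Int -> Bool) -> a))) ~ g  [subst: {c:=((Int -> Bool) -> a), d:=e, f:=List (b -> ((Int -> Bool) -> a))} | 0 pending]
  bind g := (Bool -> (a -> ((Int -> Bool) -> a)))

Answer: c:=((Int -> Bool) -> a) d:=e f:=List (b -> ((Int -> Bool) -> a)) g:=(Bool -> (a -> ((Int -> Bool) -> a)))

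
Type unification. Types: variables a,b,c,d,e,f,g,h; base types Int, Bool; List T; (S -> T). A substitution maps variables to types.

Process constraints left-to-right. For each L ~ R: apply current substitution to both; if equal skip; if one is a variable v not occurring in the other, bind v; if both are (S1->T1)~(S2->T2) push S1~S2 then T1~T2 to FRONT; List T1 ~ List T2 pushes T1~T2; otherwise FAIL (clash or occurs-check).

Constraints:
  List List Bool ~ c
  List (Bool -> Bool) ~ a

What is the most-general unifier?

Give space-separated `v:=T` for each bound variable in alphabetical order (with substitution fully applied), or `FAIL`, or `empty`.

step 1: unify List List Bool ~ c  [subst: {-} | 1 pending]
  bind c := List List Bool
step 2: unify List (Bool -> Bool) ~ a  [subst: {c:=List List Bool} | 0 pending]
  bind a := List (Bool -> Bool)

Answer: a:=List (Bool -> Bool) c:=List List Bool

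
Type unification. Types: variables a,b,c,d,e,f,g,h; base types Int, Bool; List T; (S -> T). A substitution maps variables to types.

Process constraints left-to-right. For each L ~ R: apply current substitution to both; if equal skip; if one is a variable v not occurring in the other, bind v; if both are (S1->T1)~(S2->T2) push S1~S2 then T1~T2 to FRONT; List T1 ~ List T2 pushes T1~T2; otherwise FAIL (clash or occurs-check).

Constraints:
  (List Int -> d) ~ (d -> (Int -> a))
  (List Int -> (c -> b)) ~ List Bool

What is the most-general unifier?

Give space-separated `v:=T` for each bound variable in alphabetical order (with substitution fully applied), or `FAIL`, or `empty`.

step 1: unify (List Int -> d) ~ (d -> (Int -> a))  [subst: {-} | 1 pending]
  -> decompose arrow: push List Int~d, d~(Int -> a)
step 2: unify List Int ~ d  [subst: {-} | 2 pending]
  bind d := List Int
step 3: unify List Int ~ (Int -> a)  [subst: {d:=List Int} | 1 pending]
  clash: List Int vs (Int -> a)

Answer: FAIL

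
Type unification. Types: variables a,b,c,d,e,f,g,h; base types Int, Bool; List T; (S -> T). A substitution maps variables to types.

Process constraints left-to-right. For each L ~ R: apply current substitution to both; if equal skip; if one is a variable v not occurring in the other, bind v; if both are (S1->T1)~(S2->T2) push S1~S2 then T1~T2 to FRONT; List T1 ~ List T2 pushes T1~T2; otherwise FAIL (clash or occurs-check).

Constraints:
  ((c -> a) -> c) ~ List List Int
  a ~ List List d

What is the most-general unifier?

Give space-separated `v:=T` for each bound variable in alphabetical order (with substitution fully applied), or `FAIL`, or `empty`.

Answer: FAIL

Derivation:
step 1: unify ((c -> a) -> c) ~ List List Int  [subst: {-} | 1 pending]
  clash: ((c -> a) -> c) vs List List Int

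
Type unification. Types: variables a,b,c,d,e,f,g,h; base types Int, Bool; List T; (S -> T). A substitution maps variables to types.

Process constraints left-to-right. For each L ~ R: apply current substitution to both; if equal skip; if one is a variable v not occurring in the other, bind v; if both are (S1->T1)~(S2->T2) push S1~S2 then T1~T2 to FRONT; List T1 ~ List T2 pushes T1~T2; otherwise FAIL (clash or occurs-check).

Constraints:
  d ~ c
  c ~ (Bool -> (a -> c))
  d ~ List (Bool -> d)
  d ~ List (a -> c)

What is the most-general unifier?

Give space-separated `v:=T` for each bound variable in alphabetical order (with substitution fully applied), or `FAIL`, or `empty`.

step 1: unify d ~ c  [subst: {-} | 3 pending]
  bind d := c
step 2: unify c ~ (Bool -> (a -> c))  [subst: {d:=c} | 2 pending]
  occurs-check fail: c in (Bool -> (a -> c))

Answer: FAIL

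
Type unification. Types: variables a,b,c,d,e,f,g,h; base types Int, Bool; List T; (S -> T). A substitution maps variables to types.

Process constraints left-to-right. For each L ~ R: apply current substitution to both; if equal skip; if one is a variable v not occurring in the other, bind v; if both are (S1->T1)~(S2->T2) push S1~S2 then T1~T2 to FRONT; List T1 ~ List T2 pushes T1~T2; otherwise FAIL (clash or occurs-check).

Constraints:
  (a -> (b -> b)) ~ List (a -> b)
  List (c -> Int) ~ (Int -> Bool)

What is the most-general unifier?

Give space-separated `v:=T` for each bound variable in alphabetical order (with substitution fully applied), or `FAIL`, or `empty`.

Answer: FAIL

Derivation:
step 1: unify (a -> (b -> b)) ~ List (a -> b)  [subst: {-} | 1 pending]
  clash: (a -> (b -> b)) vs List (a -> b)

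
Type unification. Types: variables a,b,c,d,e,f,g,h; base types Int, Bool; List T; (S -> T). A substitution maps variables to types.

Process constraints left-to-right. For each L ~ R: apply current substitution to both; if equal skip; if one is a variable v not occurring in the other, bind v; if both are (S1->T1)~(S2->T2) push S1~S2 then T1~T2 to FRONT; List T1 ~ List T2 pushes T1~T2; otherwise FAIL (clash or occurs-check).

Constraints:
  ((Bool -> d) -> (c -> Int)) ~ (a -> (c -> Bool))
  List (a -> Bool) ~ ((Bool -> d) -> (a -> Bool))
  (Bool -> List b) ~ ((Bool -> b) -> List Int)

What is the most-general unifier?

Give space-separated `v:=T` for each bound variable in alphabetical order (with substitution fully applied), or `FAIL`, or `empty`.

step 1: unify ((Bool -> d) -> (c -> Int)) ~ (a -> (c -> Bool))  [subst: {-} | 2 pending]
  -> decompose arrow: push (Bool -> d)~a, (c -> Int)~(c -> Bool)
step 2: unify (Bool -> d) ~ a  [subst: {-} | 3 pending]
  bind a := (Bool -> d)
step 3: unify (c -> Int) ~ (c -> Bool)  [subst: {a:=(Bool -> d)} | 2 pending]
  -> decompose arrow: push c~c, Int~Bool
step 4: unify c ~ c  [subst: {a:=(Bool -> d)} | 3 pending]
  -> identical, skip
step 5: unify Int ~ Bool  [subst: {a:=(Bool -> d)} | 2 pending]
  clash: Int vs Bool

Answer: FAIL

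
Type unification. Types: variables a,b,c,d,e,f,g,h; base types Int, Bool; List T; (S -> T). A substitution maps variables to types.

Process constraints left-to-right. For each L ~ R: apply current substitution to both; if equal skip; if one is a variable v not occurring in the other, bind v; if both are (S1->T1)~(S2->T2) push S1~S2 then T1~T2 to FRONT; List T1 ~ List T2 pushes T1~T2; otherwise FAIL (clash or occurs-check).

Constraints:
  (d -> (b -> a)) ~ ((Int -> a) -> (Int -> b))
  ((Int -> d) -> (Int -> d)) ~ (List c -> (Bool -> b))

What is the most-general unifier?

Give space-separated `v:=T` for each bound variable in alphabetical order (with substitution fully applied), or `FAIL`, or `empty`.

Answer: FAIL

Derivation:
step 1: unify (d -> (b -> a)) ~ ((Int -> a) -> (Int -> b))  [subst: {-} | 1 pending]
  -> decompose arrow: push d~(Int -> a), (b -> a)~(Int -> b)
step 2: unify d ~ (Int -> a)  [subst: {-} | 2 pending]
  bind d := (Int -> a)
step 3: unify (b -> a) ~ (Int -> b)  [subst: {d:=(Int -> a)} | 1 pending]
  -> decompose arrow: push b~Int, a~b
step 4: unify b ~ Int  [subst: {d:=(Int -> a)} | 2 pending]
  bind b := Int
step 5: unify a ~ Int  [subst: {d:=(Int -> a), b:=Int} | 1 pending]
  bind a := Int
step 6: unify ((Int -> (Int -> Int)) -> (Int -> (Int -> Int))) ~ (List c -> (Bool -> Int))  [subst: {d:=(Int -> a), b:=Int, a:=Int} | 0 pending]
  -> decompose arrow: push (Int -> (Int -> Int))~List c, (Int -> (Int -> Int))~(Bool -> Int)
step 7: unify (Int -> (Int -> Int)) ~ List c  [subst: {d:=(Int -> a), b:=Int, a:=Int} | 1 pending]
  clash: (Int -> (Int -> Int)) vs List c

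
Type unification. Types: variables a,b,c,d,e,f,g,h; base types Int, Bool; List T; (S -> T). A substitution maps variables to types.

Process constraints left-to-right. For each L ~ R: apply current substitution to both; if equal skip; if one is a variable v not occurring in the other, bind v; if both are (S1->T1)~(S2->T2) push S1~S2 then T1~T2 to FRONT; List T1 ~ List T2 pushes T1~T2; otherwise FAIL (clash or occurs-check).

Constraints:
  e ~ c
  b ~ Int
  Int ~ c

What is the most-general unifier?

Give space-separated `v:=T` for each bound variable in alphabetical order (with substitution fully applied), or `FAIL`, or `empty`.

Answer: b:=Int c:=Int e:=Int

Derivation:
step 1: unify e ~ c  [subst: {-} | 2 pending]
  bind e := c
step 2: unify b ~ Int  [subst: {e:=c} | 1 pending]
  bind b := Int
step 3: unify Int ~ c  [subst: {e:=c, b:=Int} | 0 pending]
  bind c := Int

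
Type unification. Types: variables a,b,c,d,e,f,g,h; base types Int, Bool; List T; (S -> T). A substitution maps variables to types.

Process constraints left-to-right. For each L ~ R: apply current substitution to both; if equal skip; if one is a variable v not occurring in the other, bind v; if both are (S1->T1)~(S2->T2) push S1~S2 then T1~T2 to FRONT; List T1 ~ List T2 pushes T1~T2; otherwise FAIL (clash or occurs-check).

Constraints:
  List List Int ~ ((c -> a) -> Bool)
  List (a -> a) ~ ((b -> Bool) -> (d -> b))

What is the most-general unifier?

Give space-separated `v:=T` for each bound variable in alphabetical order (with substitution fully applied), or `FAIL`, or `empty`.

Answer: FAIL

Derivation:
step 1: unify List List Int ~ ((c -> a) -> Bool)  [subst: {-} | 1 pending]
  clash: List List Int vs ((c -> a) -> Bool)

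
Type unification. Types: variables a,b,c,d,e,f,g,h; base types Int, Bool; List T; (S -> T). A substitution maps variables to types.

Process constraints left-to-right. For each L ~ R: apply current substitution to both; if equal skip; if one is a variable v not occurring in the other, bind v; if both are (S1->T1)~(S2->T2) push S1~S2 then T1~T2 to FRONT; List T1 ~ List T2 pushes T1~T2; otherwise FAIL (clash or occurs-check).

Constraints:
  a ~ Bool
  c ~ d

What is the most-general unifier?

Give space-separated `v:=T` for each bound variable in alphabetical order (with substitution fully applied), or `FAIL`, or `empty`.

step 1: unify a ~ Bool  [subst: {-} | 1 pending]
  bind a := Bool
step 2: unify c ~ d  [subst: {a:=Bool} | 0 pending]
  bind c := d

Answer: a:=Bool c:=d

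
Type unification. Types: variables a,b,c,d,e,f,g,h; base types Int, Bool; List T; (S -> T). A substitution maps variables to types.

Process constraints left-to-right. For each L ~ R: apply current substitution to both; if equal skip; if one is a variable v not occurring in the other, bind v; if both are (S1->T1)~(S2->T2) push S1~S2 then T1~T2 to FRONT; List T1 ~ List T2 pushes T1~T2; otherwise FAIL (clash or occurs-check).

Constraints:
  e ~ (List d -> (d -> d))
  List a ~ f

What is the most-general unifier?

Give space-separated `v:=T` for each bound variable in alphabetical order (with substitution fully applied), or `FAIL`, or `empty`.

step 1: unify e ~ (List d -> (d -> d))  [subst: {-} | 1 pending]
  bind e := (List d -> (d -> d))
step 2: unify List a ~ f  [subst: {e:=(List d -> (d -> d))} | 0 pending]
  bind f := List a

Answer: e:=(List d -> (d -> d)) f:=List a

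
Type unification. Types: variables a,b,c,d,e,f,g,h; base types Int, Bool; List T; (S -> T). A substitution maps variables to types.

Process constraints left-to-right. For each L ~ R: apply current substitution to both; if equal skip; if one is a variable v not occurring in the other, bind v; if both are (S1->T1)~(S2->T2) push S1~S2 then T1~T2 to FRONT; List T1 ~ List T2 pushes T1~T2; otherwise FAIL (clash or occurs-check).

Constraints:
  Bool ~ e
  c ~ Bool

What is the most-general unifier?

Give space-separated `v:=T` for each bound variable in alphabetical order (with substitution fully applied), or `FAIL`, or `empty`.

step 1: unify Bool ~ e  [subst: {-} | 1 pending]
  bind e := Bool
step 2: unify c ~ Bool  [subst: {e:=Bool} | 0 pending]
  bind c := Bool

Answer: c:=Bool e:=Bool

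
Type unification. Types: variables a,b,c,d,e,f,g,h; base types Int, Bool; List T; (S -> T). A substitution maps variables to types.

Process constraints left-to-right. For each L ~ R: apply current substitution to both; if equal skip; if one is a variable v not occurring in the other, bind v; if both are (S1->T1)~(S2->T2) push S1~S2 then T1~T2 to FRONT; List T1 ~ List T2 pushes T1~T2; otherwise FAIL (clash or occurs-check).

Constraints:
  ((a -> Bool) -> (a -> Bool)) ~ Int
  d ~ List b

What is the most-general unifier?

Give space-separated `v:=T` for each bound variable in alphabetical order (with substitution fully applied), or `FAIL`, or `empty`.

step 1: unify ((a -> Bool) -> (a -> Bool)) ~ Int  [subst: {-} | 1 pending]
  clash: ((a -> Bool) -> (a -> Bool)) vs Int

Answer: FAIL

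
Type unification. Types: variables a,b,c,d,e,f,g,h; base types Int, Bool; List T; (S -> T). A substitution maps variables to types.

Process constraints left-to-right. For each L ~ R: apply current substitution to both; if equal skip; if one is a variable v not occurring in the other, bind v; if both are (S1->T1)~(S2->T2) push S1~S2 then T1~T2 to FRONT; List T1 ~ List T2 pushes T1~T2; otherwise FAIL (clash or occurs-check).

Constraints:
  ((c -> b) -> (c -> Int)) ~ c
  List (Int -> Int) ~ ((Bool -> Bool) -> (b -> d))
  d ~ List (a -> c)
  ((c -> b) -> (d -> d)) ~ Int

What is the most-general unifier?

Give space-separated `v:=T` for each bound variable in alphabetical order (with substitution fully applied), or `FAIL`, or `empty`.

step 1: unify ((c -> b) -> (c -> Int)) ~ c  [subst: {-} | 3 pending]
  occurs-check fail

Answer: FAIL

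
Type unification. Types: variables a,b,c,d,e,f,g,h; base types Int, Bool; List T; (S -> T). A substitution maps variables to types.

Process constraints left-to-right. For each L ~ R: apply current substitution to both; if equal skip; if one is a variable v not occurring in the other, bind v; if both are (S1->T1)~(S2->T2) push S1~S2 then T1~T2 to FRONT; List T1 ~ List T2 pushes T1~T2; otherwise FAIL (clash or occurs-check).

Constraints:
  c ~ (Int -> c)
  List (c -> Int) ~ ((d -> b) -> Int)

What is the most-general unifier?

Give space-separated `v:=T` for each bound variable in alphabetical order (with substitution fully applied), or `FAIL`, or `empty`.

Answer: FAIL

Derivation:
step 1: unify c ~ (Int -> c)  [subst: {-} | 1 pending]
  occurs-check fail: c in (Int -> c)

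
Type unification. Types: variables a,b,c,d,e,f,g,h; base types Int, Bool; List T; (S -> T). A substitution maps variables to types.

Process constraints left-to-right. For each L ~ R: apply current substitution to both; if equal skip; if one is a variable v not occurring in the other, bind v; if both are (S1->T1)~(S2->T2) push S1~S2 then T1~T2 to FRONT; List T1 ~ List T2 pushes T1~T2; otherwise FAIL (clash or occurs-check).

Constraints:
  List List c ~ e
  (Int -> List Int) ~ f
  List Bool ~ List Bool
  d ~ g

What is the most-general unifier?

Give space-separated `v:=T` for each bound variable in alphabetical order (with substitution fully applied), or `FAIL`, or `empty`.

step 1: unify List List c ~ e  [subst: {-} | 3 pending]
  bind e := List List c
step 2: unify (Int -> List Int) ~ f  [subst: {e:=List List c} | 2 pending]
  bind f := (Int -> List Int)
step 3: unify List Bool ~ List Bool  [subst: {e:=List List c, f:=(Int -> List Int)} | 1 pending]
  -> identical, skip
step 4: unify d ~ g  [subst: {e:=List List c, f:=(Int -> List Int)} | 0 pending]
  bind d := g

Answer: d:=g e:=List List c f:=(Int -> List Int)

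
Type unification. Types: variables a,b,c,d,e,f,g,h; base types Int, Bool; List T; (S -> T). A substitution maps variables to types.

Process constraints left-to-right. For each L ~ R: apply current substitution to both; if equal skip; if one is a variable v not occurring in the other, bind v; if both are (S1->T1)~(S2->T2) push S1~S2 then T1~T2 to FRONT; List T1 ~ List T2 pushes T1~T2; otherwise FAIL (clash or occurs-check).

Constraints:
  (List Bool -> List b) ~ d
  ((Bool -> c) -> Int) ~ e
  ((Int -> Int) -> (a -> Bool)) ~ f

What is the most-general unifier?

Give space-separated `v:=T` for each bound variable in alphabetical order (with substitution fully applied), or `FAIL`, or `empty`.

step 1: unify (List Bool -> List b) ~ d  [subst: {-} | 2 pending]
  bind d := (List Bool -> List b)
step 2: unify ((Bool -> c) -> Int) ~ e  [subst: {d:=(List Bool -> List b)} | 1 pending]
  bind e := ((Bool -> c) -> Int)
step 3: unify ((Int -> Int) -> (a -> Bool)) ~ f  [subst: {d:=(List Bool -> List b), e:=((Bool -> c) -> Int)} | 0 pending]
  bind f := ((Int -> Int) -> (a -> Bool))

Answer: d:=(List Bool -> List b) e:=((Bool -> c) -> Int) f:=((Int -> Int) -> (a -> Bool))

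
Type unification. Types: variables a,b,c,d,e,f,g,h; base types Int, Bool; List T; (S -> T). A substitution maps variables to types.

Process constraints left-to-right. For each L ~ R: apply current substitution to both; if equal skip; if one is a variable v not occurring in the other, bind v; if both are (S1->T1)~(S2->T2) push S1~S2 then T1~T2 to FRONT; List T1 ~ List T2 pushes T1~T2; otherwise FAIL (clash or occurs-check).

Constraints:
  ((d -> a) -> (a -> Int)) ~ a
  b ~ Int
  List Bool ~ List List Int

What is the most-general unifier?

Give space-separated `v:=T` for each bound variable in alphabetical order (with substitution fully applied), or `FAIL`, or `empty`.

Answer: FAIL

Derivation:
step 1: unify ((d -> a) -> (a -> Int)) ~ a  [subst: {-} | 2 pending]
  occurs-check fail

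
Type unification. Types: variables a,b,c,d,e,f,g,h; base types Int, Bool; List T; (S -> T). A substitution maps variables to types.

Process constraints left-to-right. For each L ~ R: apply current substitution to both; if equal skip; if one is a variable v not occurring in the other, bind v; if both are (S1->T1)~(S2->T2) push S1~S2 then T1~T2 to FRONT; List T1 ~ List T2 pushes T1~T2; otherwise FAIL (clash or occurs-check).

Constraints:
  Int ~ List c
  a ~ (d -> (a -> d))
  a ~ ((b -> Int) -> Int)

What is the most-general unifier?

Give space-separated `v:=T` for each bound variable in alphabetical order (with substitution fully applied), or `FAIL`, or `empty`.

Answer: FAIL

Derivation:
step 1: unify Int ~ List c  [subst: {-} | 2 pending]
  clash: Int vs List c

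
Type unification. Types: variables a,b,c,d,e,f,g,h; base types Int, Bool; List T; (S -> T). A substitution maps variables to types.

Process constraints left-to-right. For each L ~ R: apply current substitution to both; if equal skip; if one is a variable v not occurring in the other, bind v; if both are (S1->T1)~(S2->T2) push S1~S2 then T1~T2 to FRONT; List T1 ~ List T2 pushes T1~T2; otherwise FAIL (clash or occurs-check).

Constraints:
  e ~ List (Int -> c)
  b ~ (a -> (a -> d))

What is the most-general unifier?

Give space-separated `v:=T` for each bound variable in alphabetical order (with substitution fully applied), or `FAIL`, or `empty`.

Answer: b:=(a -> (a -> d)) e:=List (Int -> c)

Derivation:
step 1: unify e ~ List (Int -> c)  [subst: {-} | 1 pending]
  bind e := List (Int -> c)
step 2: unify b ~ (a -> (a -> d))  [subst: {e:=List (Int -> c)} | 0 pending]
  bind b := (a -> (a -> d))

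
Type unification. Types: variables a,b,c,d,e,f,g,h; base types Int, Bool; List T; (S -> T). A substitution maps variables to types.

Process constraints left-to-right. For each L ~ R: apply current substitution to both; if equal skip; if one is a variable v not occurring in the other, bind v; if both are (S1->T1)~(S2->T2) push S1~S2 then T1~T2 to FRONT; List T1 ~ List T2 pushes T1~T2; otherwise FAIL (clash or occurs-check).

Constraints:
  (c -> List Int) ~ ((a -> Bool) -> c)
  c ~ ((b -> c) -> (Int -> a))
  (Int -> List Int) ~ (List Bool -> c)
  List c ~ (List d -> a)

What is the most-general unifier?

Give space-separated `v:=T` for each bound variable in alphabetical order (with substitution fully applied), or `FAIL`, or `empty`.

Answer: FAIL

Derivation:
step 1: unify (c -> List Int) ~ ((a -> Bool) -> c)  [subst: {-} | 3 pending]
  -> decompose arrow: push c~(a -> Bool), List Int~c
step 2: unify c ~ (a -> Bool)  [subst: {-} | 4 pending]
  bind c := (a -> Bool)
step 3: unify List Int ~ (a -> Bool)  [subst: {c:=(a -> Bool)} | 3 pending]
  clash: List Int vs (a -> Bool)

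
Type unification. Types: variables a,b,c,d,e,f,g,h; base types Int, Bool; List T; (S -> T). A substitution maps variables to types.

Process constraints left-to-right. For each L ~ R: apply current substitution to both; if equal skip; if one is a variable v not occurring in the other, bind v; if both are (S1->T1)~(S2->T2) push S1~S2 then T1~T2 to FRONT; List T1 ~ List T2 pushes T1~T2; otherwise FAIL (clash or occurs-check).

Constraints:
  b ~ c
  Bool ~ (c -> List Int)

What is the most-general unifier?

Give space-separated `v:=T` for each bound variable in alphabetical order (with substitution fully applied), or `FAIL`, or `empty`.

Answer: FAIL

Derivation:
step 1: unify b ~ c  [subst: {-} | 1 pending]
  bind b := c
step 2: unify Bool ~ (c -> List Int)  [subst: {b:=c} | 0 pending]
  clash: Bool vs (c -> List Int)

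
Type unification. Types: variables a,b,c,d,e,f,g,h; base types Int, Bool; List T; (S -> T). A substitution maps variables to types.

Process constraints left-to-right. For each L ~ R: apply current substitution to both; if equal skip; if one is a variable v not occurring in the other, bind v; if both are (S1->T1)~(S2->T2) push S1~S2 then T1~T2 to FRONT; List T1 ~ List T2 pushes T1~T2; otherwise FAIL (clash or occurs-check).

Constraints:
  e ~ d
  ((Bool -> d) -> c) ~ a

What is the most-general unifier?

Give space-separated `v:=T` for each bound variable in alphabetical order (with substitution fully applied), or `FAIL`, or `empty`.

Answer: a:=((Bool -> d) -> c) e:=d

Derivation:
step 1: unify e ~ d  [subst: {-} | 1 pending]
  bind e := d
step 2: unify ((Bool -> d) -> c) ~ a  [subst: {e:=d} | 0 pending]
  bind a := ((Bool -> d) -> c)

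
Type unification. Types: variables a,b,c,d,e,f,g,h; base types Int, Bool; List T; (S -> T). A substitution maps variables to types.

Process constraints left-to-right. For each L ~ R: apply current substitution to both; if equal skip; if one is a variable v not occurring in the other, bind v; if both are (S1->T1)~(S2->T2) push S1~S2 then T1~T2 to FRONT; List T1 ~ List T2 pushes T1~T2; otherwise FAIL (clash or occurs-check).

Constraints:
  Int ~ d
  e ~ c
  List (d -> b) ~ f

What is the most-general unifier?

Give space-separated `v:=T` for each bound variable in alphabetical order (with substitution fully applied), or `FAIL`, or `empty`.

step 1: unify Int ~ d  [subst: {-} | 2 pending]
  bind d := Int
step 2: unify e ~ c  [subst: {d:=Int} | 1 pending]
  bind e := c
step 3: unify List (Int -> b) ~ f  [subst: {d:=Int, e:=c} | 0 pending]
  bind f := List (Int -> b)

Answer: d:=Int e:=c f:=List (Int -> b)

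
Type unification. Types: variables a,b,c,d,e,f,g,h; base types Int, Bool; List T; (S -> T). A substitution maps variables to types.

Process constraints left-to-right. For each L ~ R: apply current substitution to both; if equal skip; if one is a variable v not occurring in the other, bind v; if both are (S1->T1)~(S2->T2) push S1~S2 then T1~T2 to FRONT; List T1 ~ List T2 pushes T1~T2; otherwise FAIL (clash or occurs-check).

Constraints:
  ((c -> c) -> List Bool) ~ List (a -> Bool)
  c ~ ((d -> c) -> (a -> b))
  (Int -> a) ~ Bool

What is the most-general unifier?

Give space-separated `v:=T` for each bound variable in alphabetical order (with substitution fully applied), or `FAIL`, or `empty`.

Answer: FAIL

Derivation:
step 1: unify ((c -> c) -> List Bool) ~ List (a -> Bool)  [subst: {-} | 2 pending]
  clash: ((c -> c) -> List Bool) vs List (a -> Bool)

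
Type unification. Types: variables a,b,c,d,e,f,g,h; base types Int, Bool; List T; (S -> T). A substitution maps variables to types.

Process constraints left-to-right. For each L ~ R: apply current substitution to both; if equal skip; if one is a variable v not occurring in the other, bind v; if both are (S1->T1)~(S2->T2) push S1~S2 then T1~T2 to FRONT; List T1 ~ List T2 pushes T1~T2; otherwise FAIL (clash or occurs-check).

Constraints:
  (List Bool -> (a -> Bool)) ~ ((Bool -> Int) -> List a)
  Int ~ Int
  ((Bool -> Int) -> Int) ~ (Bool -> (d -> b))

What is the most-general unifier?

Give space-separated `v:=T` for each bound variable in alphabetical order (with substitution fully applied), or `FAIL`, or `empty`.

step 1: unify (List Bool -> (a -> Bool)) ~ ((Bool -> Int) -> List a)  [subst: {-} | 2 pending]
  -> decompose arrow: push List Bool~(Bool -> Int), (a -> Bool)~List a
step 2: unify List Bool ~ (Bool -> Int)  [subst: {-} | 3 pending]
  clash: List Bool vs (Bool -> Int)

Answer: FAIL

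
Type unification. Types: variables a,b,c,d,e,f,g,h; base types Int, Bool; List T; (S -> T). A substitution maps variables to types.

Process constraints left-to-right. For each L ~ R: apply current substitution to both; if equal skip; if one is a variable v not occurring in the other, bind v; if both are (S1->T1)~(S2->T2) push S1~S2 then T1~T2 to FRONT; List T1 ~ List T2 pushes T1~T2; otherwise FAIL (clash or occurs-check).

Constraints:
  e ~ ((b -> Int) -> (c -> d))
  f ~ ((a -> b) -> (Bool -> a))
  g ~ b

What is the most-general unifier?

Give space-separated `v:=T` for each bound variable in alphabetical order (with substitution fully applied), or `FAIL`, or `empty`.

step 1: unify e ~ ((b -> Int) -> (c -> d))  [subst: {-} | 2 pending]
  bind e := ((b -> Int) -> (c -> d))
step 2: unify f ~ ((a -> b) -> (Bool -> a))  [subst: {e:=((b -> Int) -> (c -> d))} | 1 pending]
  bind f := ((a -> b) -> (Bool -> a))
step 3: unify g ~ b  [subst: {e:=((b -> Int) -> (c -> d)), f:=((a -> b) -> (Bool -> a))} | 0 pending]
  bind g := b

Answer: e:=((b -> Int) -> (c -> d)) f:=((a -> b) -> (Bool -> a)) g:=b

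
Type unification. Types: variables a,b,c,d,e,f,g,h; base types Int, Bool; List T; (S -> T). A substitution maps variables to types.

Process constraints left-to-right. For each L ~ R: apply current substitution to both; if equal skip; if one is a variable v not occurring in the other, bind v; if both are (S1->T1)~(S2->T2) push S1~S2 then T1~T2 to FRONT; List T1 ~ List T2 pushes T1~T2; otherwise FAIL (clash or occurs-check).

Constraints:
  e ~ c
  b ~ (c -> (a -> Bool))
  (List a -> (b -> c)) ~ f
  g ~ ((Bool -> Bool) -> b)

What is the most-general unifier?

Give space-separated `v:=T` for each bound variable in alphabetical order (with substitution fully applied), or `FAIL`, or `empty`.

Answer: b:=(c -> (a -> Bool)) e:=c f:=(List a -> ((c -> (a -> Bool)) -> c)) g:=((Bool -> Bool) -> (c -> (a -> Bool)))

Derivation:
step 1: unify e ~ c  [subst: {-} | 3 pending]
  bind e := c
step 2: unify b ~ (c -> (a -> Bool))  [subst: {e:=c} | 2 pending]
  bind b := (c -> (a -> Bool))
step 3: unify (List a -> ((c -> (a -> Bool)) -> c)) ~ f  [subst: {e:=c, b:=(c -> (a -> Bool))} | 1 pending]
  bind f := (List a -> ((c -> (a -> Bool)) -> c))
step 4: unify g ~ ((Bool -> Bool) -> (c -> (a -> Bool)))  [subst: {e:=c, b:=(c -> (a -> Bool)), f:=(List a -> ((c -> (a -> Bool)) -> c))} | 0 pending]
  bind g := ((Bool -> Bool) -> (c -> (a -> Bool)))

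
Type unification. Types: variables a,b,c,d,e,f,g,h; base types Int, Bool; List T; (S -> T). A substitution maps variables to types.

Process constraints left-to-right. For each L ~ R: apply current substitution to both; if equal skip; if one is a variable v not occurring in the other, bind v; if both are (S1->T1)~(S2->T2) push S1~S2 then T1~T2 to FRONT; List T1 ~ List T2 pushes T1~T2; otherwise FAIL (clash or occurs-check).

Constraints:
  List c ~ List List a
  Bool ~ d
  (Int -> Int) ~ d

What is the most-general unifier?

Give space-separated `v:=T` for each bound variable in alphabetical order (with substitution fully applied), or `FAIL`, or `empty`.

Answer: FAIL

Derivation:
step 1: unify List c ~ List List a  [subst: {-} | 2 pending]
  -> decompose List: push c~List a
step 2: unify c ~ List a  [subst: {-} | 2 pending]
  bind c := List a
step 3: unify Bool ~ d  [subst: {c:=List a} | 1 pending]
  bind d := Bool
step 4: unify (Int -> Int) ~ Bool  [subst: {c:=List a, d:=Bool} | 0 pending]
  clash: (Int -> Int) vs Bool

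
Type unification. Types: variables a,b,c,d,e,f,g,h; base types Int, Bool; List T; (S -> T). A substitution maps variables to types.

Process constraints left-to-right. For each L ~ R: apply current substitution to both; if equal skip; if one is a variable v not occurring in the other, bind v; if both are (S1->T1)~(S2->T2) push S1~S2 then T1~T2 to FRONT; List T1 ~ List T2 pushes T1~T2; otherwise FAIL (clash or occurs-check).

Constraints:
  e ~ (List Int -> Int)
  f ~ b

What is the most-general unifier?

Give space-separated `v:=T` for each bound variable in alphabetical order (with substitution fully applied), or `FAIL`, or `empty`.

step 1: unify e ~ (List Int -> Int)  [subst: {-} | 1 pending]
  bind e := (List Int -> Int)
step 2: unify f ~ b  [subst: {e:=(List Int -> Int)} | 0 pending]
  bind f := b

Answer: e:=(List Int -> Int) f:=b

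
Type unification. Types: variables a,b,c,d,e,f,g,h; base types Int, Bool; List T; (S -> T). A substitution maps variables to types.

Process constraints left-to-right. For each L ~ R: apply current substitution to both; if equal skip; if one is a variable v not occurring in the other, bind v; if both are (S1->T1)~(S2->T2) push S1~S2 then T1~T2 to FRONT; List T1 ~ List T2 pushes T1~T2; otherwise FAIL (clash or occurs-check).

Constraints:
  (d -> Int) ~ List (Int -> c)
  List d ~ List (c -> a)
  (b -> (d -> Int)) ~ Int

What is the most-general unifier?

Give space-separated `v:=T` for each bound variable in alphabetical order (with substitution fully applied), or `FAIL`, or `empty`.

step 1: unify (d -> Int) ~ List (Int -> c)  [subst: {-} | 2 pending]
  clash: (d -> Int) vs List (Int -> c)

Answer: FAIL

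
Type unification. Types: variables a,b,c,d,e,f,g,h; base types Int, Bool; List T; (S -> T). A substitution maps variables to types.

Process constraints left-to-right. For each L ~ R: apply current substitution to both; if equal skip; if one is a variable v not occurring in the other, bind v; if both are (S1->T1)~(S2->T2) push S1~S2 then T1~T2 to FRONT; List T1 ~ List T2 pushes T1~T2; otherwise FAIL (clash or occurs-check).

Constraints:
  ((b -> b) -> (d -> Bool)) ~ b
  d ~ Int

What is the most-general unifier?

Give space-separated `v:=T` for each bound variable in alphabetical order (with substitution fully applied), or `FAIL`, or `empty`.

Answer: FAIL

Derivation:
step 1: unify ((b -> b) -> (d -> Bool)) ~ b  [subst: {-} | 1 pending]
  occurs-check fail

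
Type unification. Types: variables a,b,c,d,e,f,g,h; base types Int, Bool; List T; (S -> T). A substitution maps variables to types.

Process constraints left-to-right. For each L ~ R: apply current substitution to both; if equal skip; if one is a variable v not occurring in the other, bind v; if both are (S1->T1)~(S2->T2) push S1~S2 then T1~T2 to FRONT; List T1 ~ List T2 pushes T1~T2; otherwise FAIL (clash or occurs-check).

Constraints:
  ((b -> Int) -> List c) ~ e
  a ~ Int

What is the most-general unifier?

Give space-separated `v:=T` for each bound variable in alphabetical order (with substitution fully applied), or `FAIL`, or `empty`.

step 1: unify ((b -> Int) -> List c) ~ e  [subst: {-} | 1 pending]
  bind e := ((b -> Int) -> List c)
step 2: unify a ~ Int  [subst: {e:=((b -> Int) -> List c)} | 0 pending]
  bind a := Int

Answer: a:=Int e:=((b -> Int) -> List c)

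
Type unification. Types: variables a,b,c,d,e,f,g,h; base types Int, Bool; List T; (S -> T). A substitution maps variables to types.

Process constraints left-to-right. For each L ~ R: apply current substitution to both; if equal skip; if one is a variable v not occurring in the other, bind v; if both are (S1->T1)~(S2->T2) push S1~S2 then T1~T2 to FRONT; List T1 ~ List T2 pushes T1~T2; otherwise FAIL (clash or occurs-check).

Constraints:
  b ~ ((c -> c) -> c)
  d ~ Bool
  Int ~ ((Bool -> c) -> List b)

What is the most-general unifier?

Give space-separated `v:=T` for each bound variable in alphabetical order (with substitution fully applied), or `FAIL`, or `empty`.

step 1: unify b ~ ((c -> c) -> c)  [subst: {-} | 2 pending]
  bind b := ((c -> c) -> c)
step 2: unify d ~ Bool  [subst: {b:=((c -> c) -> c)} | 1 pending]
  bind d := Bool
step 3: unify Int ~ ((Bool -> c) -> List ((c -> c) -> c))  [subst: {b:=((c -> c) -> c), d:=Bool} | 0 pending]
  clash: Int vs ((Bool -> c) -> List ((c -> c) -> c))

Answer: FAIL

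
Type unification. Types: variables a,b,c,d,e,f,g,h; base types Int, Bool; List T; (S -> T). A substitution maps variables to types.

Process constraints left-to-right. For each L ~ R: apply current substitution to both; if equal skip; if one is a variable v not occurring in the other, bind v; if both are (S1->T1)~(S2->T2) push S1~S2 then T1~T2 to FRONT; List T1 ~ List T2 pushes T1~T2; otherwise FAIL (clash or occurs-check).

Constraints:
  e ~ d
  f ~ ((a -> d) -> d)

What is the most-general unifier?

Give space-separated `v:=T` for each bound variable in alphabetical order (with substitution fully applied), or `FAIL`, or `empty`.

Answer: e:=d f:=((a -> d) -> d)

Derivation:
step 1: unify e ~ d  [subst: {-} | 1 pending]
  bind e := d
step 2: unify f ~ ((a -> d) -> d)  [subst: {e:=d} | 0 pending]
  bind f := ((a -> d) -> d)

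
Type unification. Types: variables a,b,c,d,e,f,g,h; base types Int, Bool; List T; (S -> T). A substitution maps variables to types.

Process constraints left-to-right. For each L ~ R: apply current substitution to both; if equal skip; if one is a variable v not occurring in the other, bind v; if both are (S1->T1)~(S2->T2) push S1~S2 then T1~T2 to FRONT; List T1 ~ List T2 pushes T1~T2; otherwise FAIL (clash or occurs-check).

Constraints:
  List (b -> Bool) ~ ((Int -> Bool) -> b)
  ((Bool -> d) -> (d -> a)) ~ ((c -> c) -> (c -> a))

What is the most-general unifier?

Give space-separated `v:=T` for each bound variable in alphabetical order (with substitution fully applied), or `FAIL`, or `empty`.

step 1: unify List (b -> Bool) ~ ((Int -> Bool) -> b)  [subst: {-} | 1 pending]
  clash: List (b -> Bool) vs ((Int -> Bool) -> b)

Answer: FAIL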